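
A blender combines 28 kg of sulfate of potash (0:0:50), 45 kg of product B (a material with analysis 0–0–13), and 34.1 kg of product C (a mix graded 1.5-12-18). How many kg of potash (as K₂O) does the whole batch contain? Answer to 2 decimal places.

25.99 kg K₂O

K₂O mass = 50%×28 + 13%×45 + 18%×34.1 = 25.988 kg.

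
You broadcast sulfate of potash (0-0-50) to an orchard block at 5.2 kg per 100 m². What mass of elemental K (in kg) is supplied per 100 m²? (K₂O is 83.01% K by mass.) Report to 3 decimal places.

2.158 kg K per hundred sq m

K₂O per 100 m² = 5.2 × 50% = 2.6 kg.
Elemental K = 2.6 × 0.8301 = 2.15826 kg per 100 m².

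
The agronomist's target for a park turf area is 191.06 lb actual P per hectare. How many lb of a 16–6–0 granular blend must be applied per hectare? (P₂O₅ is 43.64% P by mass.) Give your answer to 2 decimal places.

As P₂O₅: 191.06 / 0.4364 = 437.809 lb per hectare.
Product per hectare = 437.809 / 6% = 7296.822 lb.

7296.82 lb of product per hectare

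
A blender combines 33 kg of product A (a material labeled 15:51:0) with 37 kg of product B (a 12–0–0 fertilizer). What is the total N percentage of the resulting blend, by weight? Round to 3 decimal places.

Total mass = 33 + 37 = 70 kg.
N mass = 15%×33 + 12%×37 = 9.39 kg.
% N = 9.39 / 70 = 13.4143%.

13.414% N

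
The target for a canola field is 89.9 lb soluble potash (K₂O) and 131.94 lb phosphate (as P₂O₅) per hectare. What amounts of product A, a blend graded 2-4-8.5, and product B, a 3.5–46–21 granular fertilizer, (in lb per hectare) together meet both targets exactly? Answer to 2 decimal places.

444.51 lb product A, 248.17 lb product B

Let a = lb of product A, b = lb of product B (per hectare).
K₂O: 0.085·a + 0.21·b = 89.9
P₂O₅: 0.04·a + 0.46·b = 131.94
From row1: a = (89.9 − 0.21·b) / 0.085.
Into row2: 0.04·(89.9 − 0.21·b)/0.085 + 0.46·b = 131.94 → b = 248.173, a = 444.5147.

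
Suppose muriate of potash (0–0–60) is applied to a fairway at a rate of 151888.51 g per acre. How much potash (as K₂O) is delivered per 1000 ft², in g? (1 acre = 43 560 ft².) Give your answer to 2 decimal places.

2092.13 g K₂O per thousand sq ft

K₂O per acre = 151888.51 × 60% = 91133.1 g.
Convert to per 1000 ft²: 91133.1 × 0.0229568 = 2092.128 g.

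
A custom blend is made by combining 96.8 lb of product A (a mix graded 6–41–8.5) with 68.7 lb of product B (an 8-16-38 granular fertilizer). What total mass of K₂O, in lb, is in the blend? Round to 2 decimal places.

K₂O mass = 8.5%×96.8 + 38%×68.7 = 34.334 lb.

34.33 lb K₂O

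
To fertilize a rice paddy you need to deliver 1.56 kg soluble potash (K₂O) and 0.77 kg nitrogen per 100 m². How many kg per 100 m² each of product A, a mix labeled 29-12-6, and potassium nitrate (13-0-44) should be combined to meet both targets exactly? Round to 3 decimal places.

1.135 kg product A, 3.391 kg potassium nitrate

Per-100 m² balance (a = product A, b = potassium nitrate):
K₂O: 0.06·a + 0.44·b = 1.56
N: 0.29·a + 0.13·b = 0.77
Eliminate a: (row1) − 0.06/0.29·(row2) → 0.413103·b = 1.40069, so b = 3.39065.
Back-substitute: a = (1.56 − 0.44·3.39065) / 0.06 = 1.13523.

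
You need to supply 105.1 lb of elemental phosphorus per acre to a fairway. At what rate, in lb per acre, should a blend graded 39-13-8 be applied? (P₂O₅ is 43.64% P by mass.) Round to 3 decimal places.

As P₂O₅: 105.1 / 0.4364 = 240.834 lb per acre.
Product per acre = 240.834 / 13% = 1852.56998 lb.

1852.570 lb of product per acre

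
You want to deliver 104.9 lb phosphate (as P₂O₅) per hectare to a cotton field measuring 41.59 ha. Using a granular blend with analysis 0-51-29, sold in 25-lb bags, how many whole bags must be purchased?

Product per hectare = 104.9 / 51% = 205.686 lb.
Total product = 205.686 × 41.59 = 8554.49 lb.
Bags = ⌈8554.49 / 25⌉ = 343.

343 bags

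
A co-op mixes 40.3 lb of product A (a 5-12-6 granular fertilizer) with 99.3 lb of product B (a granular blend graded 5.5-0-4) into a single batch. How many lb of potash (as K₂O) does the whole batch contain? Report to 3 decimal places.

K₂O mass = 6%×40.3 + 4%×99.3 = 6.39 lb.

6.390 lb K₂O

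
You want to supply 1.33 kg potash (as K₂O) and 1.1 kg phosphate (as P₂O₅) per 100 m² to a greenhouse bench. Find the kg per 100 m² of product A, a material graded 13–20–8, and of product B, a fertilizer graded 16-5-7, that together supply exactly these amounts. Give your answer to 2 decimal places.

Let a = kg of product A, b = kg of product B (per 100 m²).
K₂O: 0.08·a + 0.07·b = 1.33
P₂O₅: 0.2·a + 0.05·b = 1.1
From row1: a = (1.33 − 0.07·b) / 0.08.
Into row2: 0.2·(1.33 − 0.07·b)/0.08 + 0.05·b = 1.1 → b = 17.8, a = 1.05.

1.05 kg product A, 17.80 kg product B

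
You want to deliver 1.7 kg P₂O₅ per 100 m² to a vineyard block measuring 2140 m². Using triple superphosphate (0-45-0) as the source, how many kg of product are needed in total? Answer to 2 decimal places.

80.84 kg

Product per 100 m² = 1.7 / 45% = 3.77778 kg.
Total product = 3.77778 × 2140 / 100 = 80.8444 kg.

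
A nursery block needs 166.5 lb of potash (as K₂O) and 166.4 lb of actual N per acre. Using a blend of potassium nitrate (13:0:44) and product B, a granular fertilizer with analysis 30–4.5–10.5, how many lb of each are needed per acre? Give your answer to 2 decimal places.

274.42 lb potassium nitrate, 435.75 lb product B

Per-acre balance (a = potassium nitrate, b = product B):
K₂O: 0.44·a + 0.105·b = 166.5
N: 0.13·a + 0.3·b = 166.4
Eliminate a: (row1) − 0.44/0.13·(row2) → -0.910385·b = -396.7, so b = 435.7499.
Back-substitute: a = (166.5 − 0.105·435.7499) / 0.44 = 274.423.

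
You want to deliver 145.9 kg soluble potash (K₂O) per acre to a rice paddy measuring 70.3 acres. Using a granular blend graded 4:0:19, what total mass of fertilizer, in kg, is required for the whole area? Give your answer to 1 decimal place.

53983.0 kg

Product per acre = 145.9 / 19% = 767.895 kg.
Total product = 767.895 × 70.3 = 53983 kg.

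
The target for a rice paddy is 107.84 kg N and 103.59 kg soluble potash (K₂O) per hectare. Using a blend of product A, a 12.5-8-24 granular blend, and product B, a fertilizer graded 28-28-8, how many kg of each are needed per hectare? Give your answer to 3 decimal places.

356.259 kg product A, 226.099 kg product B

Let a = kg of product A, b = kg of product B (per hectare).
N: 0.125·a + 0.28·b = 107.84
K₂O: 0.24·a + 0.08·b = 103.59
Eliminate b: (row1) − 0.28/0.08·(row2) → -0.715·a = -254.725, so a = 356.2587.
Then b = (103.59 − 0.24·356.2587) / 0.08 = 226.0988.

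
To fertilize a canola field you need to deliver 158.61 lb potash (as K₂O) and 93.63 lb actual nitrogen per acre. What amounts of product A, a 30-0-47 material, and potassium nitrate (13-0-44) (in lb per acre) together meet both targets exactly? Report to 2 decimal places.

290.24 lb product A, 50.45 lb potassium nitrate

With a, b = lb per acre of product A and potassium nitrate:
K₂O: 0.47·a + 0.44·b = 158.61
N: 0.3·a + 0.13·b = 93.63
Eliminate b: (row1) − 0.44/0.13·(row2) → -0.545385·a = -158.292, so a = 290.238.
Then b = (93.63 − 0.3·290.238) / 0.13 = 50.4499.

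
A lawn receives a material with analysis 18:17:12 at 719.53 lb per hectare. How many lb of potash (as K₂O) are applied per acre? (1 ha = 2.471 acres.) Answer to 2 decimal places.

K₂O per hectare = 719.53 × 12% = 86.3436 lb.
Convert to per acre: 86.3436 × 0.404694 = 34.9428 lb.

34.94 lb K₂O per acre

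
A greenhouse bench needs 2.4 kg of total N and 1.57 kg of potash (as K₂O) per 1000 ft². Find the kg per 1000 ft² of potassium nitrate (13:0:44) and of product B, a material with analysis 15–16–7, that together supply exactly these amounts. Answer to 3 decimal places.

1.186 kg potassium nitrate, 14.972 kg product B

Per-1000 ft² balance (a = potassium nitrate, b = product B):
N: 0.13·a + 0.15·b = 2.4
K₂O: 0.44·a + 0.07·b = 1.57
Solving simultaneously: a = 1.18629, b = 14.9719.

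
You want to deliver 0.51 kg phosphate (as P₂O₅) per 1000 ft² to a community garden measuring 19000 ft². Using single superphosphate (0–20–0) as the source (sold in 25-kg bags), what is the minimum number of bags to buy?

2 bags

Product per 1000 ft² = 0.51 / 20% = 2.55 kg.
Total product = 2.55 × 19000 / 1000 = 48.45 kg.
Bags = ⌈48.45 / 25⌉ = 2.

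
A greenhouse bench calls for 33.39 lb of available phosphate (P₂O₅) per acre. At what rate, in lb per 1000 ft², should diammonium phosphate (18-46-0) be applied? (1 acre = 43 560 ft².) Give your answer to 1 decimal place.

Product per acre = 33.39 / 46% = 72.587 lb.
Convert to per 1000 ft²: 72.587 × 0.0229568 = 1.66637 lb.

1.7 lb of product per thousand sq ft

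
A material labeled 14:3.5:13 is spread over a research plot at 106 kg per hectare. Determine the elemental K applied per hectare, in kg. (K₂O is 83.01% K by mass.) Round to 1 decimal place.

11.4 kg K per hectare

K₂O per hectare = 106 × 13% = 13.78 kg.
Elemental K = 13.78 × 0.8301 = 11.4388 kg per hectare.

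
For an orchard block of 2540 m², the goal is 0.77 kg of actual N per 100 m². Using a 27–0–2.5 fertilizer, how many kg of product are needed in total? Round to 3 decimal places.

72.437 kg

Product per 100 m² = 0.77 / 27% = 2.85185 kg.
Total product = 2.85185 × 2540 / 100 = 72.43704 kg.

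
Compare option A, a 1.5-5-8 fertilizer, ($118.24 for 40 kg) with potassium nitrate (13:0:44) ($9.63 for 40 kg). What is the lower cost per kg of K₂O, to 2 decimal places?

$0.55 per kg K₂O (potassium nitrate)

option A: K₂O per bag = 40 × 8% = 3.2 kg; cost = 118.24 / 3.2 = $36.9500/kg K₂O.
potassium nitrate: K₂O per bag = 40 × 44% = 17.6 kg; cost = 9.63 / 17.6 = $0.5472/kg K₂O.
potassium nitrate is cheaper.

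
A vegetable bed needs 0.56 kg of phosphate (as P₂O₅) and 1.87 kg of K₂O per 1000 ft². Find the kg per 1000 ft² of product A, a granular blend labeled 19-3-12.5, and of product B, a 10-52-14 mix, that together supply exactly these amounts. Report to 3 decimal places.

Per-1000 ft² balance (a = product A, b = product B):
P₂O₅: 0.03·a + 0.52·b = 0.56
K₂O: 0.125·a + 0.14·b = 1.87
Solving simultaneously: a = 14.7039, b = 0.228618.

14.704 kg product A, 0.229 kg product B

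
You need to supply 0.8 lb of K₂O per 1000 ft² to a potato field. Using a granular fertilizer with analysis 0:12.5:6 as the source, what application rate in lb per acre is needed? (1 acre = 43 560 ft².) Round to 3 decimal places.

580.800 lb of product per acre

Product per 1000 ft² = 0.8 / 6% = 13.3333 lb.
Convert to per acre: 13.3333 × 43.56 = 580.8 lb.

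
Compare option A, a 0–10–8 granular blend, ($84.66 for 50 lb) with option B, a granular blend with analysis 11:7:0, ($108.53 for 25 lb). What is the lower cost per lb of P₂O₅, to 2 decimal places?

option A: P₂O₅ per bag = 50 × 10% = 5 lb; cost = 84.66 / 5 = $16.9320/lb P₂O₅.
option B: P₂O₅ per bag = 25 × 7% = 1.75 lb; cost = 108.53 / 1.75 = $62.0171/lb P₂O₅.
option A is cheaper.

$16.93 per lb P₂O₅ (option A)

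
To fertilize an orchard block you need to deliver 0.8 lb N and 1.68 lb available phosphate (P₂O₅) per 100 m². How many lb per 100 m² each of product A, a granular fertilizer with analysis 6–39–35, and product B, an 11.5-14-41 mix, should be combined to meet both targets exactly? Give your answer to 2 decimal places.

Let a = lb of product A, b = lb of product B (per 100 m²).
N: 0.06·a + 0.115·b = 0.8
P₂O₅: 0.39·a + 0.14·b = 1.68
Solving simultaneously: a = 2.22771, b = 5.79424.

2.23 lb product A, 5.79 lb product B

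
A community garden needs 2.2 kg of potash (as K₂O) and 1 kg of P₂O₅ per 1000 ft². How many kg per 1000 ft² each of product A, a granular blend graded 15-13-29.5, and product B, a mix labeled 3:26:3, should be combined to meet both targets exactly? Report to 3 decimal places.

7.445 kg product A, 0.124 kg product B

With a, b = kg per 1000 ft² of product A and product B:
K₂O: 0.295·a + 0.03·b = 2.2
P₂O₅: 0.13·a + 0.26·b = 1
Solving simultaneously: a = 7.44505, b = 0.123626.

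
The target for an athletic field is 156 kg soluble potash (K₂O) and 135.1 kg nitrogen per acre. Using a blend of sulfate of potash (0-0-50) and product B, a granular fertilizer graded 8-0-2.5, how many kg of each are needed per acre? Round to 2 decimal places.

227.56 kg sulfate of potash, 1688.75 kg product B

Let a = kg of sulfate of potash, b = kg of product B (per acre).
K₂O: 0.5·a + 0.025·b = 156
N: 0·a + 0.08·b = 135.1
Solving simultaneously: a = 227.563, b = 1688.75.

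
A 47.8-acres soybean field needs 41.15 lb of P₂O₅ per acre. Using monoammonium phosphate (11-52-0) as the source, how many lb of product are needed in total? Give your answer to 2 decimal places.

3782.63 lb

Product per acre = 41.15 / 52% = 79.1346 lb.
Total product = 79.1346 × 47.8 = 3782.6346 lb.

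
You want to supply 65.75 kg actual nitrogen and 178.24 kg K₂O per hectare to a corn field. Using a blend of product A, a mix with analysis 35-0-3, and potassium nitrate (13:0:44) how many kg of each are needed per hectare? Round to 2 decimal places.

38.37 kg product A, 402.48 kg potassium nitrate

Per-hectare balance (a = product A, b = potassium nitrate):
N: 0.35·a + 0.13·b = 65.75
K₂O: 0.03·a + 0.44·b = 178.24
Solving simultaneously: a = 38.3664, b = 402.475.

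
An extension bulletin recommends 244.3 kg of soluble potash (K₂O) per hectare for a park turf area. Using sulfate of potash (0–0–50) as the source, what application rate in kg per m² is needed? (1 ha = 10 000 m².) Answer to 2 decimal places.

0.05 kg of product per sq m

Product per hectare = 244.3 / 50% = 488.6 kg.
Convert to per m²: 488.6 × 0.0001 = 0.04886 kg.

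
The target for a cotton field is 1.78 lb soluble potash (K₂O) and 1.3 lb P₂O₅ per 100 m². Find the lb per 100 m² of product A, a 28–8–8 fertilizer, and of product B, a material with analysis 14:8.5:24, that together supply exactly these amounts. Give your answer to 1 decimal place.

With a, b = lb per 100 m² of product A and product B:
K₂O: 0.08·a + 0.24·b = 1.78
P₂O₅: 0.08·a + 0.085·b = 1.3
From row1: a = (1.78 − 0.24·b) / 0.08.
Into row2: 0.08·(1.78 − 0.24·b)/0.08 + 0.085·b = 1.3 → b = 3.09677, a = 12.9597.

13.0 lb product A, 3.1 lb product B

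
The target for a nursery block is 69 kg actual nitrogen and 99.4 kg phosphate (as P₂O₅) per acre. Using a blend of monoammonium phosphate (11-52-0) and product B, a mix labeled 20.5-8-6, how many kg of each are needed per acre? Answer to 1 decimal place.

With a, b = kg per acre of monoammonium phosphate and product B:
N: 0.11·a + 0.205·b = 69
P₂O₅: 0.52·a + 0.08·b = 99.4
Solving simultaneously: a = 151.912, b = 255.072.

151.9 kg monoammonium phosphate, 255.1 kg product B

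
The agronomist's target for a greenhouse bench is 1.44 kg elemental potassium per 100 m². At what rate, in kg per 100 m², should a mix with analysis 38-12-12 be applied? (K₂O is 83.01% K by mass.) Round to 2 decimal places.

As K₂O: 1.44 / 0.8301 = 1.73473 kg per 100 m².
Product per 100 m² = 1.73473 / 12% = 14.4561 kg.

14.46 kg of product per hundred sq m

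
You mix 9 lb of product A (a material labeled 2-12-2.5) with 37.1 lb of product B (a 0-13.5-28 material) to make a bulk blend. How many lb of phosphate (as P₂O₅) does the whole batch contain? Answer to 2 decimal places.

6.09 lb P₂O₅

P₂O₅ mass = 12%×9 + 13.5%×37.1 = 6.0885 lb.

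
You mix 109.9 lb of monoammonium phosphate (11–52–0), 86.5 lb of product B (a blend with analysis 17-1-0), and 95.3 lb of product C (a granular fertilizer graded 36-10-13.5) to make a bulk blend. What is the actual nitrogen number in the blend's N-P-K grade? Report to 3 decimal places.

Total mass = 109.9 + 86.5 + 95.3 = 291.7 lb.
N mass = 11%×109.9 + 17%×86.5 + 36%×95.3 = 61.102 lb.
% N = 61.102 / 291.7 = 20.9469%.

20.947% N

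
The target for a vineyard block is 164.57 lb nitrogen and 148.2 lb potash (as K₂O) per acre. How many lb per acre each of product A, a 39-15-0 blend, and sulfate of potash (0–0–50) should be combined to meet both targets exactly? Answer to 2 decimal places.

421.97 lb product A, 296.40 lb sulfate of potash

Per-acre balance (a = product A, b = sulfate of potash):
N: 0.39·a + 0·b = 164.57
K₂O: 0·a + 0.5·b = 148.2
Solving simultaneously: a = 421.974, b = 296.4.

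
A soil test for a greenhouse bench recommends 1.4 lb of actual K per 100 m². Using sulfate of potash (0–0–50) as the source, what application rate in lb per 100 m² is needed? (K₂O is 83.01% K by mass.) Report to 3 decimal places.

3.373 lb of product per hundred sq m

As K₂O: 1.4 / 0.8301 = 1.68654 lb per 100 m².
Product per 100 m² = 1.68654 / 50% = 3.37309 lb.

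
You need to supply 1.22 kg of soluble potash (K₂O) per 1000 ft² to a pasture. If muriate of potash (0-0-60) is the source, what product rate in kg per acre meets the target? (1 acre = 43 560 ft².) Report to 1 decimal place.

Product per 1000 ft² = 1.22 / 60% = 2.03333 kg.
Convert to per acre: 2.03333 × 43.56 = 88.572 kg.

88.6 kg of product per acre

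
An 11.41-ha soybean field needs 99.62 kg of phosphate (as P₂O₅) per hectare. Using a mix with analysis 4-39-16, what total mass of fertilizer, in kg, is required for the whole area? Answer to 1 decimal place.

Product per hectare = 99.62 / 39% = 255.436 kg.
Total product = 255.436 × 11.41 = 2914.52 kg.

2914.5 kg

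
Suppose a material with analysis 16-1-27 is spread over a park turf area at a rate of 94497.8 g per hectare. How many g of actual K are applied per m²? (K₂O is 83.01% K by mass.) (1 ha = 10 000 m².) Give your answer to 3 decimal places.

K₂O per hectare = 94497.8 × 27% = 25514.4 g.
Elemental K = 25514.4 × 0.8301 = 21179.5 g per hectare.
Convert to per m²: 21179.5 × 0.0001 = 2.11795 g.

2.118 g K per sq m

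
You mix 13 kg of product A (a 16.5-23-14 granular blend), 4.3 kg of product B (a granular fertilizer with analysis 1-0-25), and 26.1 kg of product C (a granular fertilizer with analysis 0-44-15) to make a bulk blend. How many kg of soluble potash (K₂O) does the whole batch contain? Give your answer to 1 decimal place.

K₂O mass = 14%×13 + 25%×4.3 + 15%×26.1 = 6.81 kg.

6.8 kg K₂O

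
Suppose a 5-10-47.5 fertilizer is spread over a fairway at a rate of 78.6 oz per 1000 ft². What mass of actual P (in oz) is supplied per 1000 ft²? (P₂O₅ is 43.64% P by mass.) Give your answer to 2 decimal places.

3.43 oz P per thousand sq ft

P₂O₅ per 1000 ft² = 78.6 × 10% = 7.86 oz.
Elemental P = 7.86 × 0.4364 = 3.4301 oz per 1000 ft².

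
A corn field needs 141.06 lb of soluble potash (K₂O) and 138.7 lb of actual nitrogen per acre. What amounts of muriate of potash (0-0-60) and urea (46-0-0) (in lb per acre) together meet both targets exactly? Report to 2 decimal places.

Per-acre balance (a = muriate of potash, b = urea):
K₂O: 0.6·a + 0·b = 141.06
N: 0·a + 0.46·b = 138.7
Solving simultaneously: a = 235.1, b = 301.522.

235.10 lb muriate of potash, 301.52 lb urea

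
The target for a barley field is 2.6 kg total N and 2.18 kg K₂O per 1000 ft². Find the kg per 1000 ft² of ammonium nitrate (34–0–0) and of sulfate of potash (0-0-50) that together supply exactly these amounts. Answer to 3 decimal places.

Per-1000 ft² balance (a = ammonium nitrate, b = sulfate of potash):
N: 0.34·a + 0·b = 2.6
K₂O: 0·a + 0.5·b = 2.18
Solving simultaneously: a = 7.64706, b = 4.36.

7.647 kg ammonium nitrate, 4.360 kg sulfate of potash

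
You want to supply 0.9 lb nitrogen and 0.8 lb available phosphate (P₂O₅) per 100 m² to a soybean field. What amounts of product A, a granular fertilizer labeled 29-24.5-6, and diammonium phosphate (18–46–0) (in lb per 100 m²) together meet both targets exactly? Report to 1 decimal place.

With a, b = lb per 100 m² of product A and diammonium phosphate:
N: 0.29·a + 0.18·b = 0.9
P₂O₅: 0.245·a + 0.46·b = 0.8
Eliminate a: (row1) − 0.29/0.245·(row2) → -0.36449·b = -0.0469388, so b = 0.128779.
Back-substitute: a = (0.9 − 0.18·0.128779) / 0.29 = 3.02352.

3.0 lb product A, 0.1 lb diammonium phosphate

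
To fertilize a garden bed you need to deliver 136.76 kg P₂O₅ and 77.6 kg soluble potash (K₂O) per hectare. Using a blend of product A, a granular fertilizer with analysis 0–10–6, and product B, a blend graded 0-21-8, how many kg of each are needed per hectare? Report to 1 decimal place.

1164.2 kg product A, 96.9 kg product B

With a, b = kg per hectare of product A and product B:
P₂O₅: 0.1·a + 0.21·b = 136.76
K₂O: 0.06·a + 0.08·b = 77.6
Eliminate a: (row1) − 0.1/0.06·(row2) → 0.0766667·b = 7.42667, so b = 96.8696.
Back-substitute: a = (136.76 − 0.21·96.8696) / 0.1 = 1164.17.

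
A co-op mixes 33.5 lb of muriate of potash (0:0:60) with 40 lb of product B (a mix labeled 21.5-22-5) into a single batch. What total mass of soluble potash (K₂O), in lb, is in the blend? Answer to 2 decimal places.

22.10 lb K₂O

K₂O mass = 60%×33.5 + 5%×40 = 22.1 lb.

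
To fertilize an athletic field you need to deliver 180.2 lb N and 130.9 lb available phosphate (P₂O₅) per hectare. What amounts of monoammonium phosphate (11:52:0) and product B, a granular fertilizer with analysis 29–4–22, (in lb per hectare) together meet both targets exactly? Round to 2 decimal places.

Per-hectare balance (a = monoammonium phosphate, b = product B):
N: 0.11·a + 0.29·b = 180.2
P₂O₅: 0.52·a + 0.04·b = 130.9
From row1: a = (180.2 − 0.29·b) / 0.11.
Into row2: 0.52·(180.2 − 0.29·b)/0.11 + 0.04·b = 130.9 → b = 541.701, a = 210.061.

210.06 lb monoammonium phosphate, 541.70 lb product B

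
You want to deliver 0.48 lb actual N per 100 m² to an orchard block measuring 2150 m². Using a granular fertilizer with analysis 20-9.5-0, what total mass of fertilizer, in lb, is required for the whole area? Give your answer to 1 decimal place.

51.6 lb

Product per 100 m² = 0.48 / 20% = 2.4 lb.
Total product = 2.4 × 2150 / 100 = 51.6 lb.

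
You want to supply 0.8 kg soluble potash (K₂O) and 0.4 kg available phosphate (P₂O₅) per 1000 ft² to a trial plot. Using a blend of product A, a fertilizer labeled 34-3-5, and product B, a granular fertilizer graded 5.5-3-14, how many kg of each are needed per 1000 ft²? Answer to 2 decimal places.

With a, b = kg per 1000 ft² of product A and product B:
K₂O: 0.05·a + 0.14·b = 0.8
P₂O₅: 0.03·a + 0.03·b = 0.4
From row1: a = (0.8 − 0.14·b) / 0.05.
Into row2: 0.03·(0.8 − 0.14·b)/0.05 + 0.03·b = 0.4 → b = 1.48148, a = 11.8519.

11.85 kg product A, 1.48 kg product B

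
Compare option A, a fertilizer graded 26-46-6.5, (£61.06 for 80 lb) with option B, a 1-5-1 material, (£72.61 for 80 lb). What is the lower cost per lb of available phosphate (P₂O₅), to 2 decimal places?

£1.66 per lb P₂O₅ (option A)

option A: P₂O₅ per bag = 80 × 46% = 36.8 lb; cost = 61.06 / 36.8 = £1.6592/lb P₂O₅.
option B: P₂O₅ per bag = 80 × 5% = 4 lb; cost = 72.61 / 4 = £18.1525/lb P₂O₅.
option A is cheaper.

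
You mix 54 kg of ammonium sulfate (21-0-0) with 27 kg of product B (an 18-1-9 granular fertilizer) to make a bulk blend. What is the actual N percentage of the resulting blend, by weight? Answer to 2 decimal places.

20.00% N

Total mass = 54 + 27 = 81 kg.
N mass = 21%×54 + 18%×27 = 16.2 kg.
% N = 16.2 / 81 = 20%.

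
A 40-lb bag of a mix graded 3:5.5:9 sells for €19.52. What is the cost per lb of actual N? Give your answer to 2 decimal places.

N in bag = 40 × 3% = 1.2 lb.
Cost per lb N = €19.52 / 1.2 = €16.2667.

€16.27 per lb N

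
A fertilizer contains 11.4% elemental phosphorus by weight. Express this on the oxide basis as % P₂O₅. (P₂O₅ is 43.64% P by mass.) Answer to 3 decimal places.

26.123% P₂O₅

%P₂O₅ = 11.4 / 0.4364 = 26.1228%.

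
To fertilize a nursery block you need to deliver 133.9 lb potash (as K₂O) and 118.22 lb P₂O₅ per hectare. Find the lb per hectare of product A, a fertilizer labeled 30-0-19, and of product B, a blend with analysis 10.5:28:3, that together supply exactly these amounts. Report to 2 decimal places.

With a, b = lb per hectare of product A and product B:
K₂O: 0.19·a + 0.03·b = 133.9
P₂O₅: 0·a + 0.28·b = 118.22
Solving simultaneously: a = 638.071, b = 422.214.

638.07 lb product A, 422.21 lb product B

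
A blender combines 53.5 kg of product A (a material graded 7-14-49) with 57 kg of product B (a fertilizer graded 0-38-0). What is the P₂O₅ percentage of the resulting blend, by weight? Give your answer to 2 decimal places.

26.38% P₂O₅

Total mass = 53.5 + 57 = 110.5 kg.
P₂O₅ mass = 14%×53.5 + 38%×57 = 29.15 kg.
% P₂O₅ = 29.15 / 110.5 = 26.3801%.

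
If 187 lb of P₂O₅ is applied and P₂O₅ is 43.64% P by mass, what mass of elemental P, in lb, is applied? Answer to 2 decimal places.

81.61 lb P

P = 187 × 0.4364 = 81.6068 lb.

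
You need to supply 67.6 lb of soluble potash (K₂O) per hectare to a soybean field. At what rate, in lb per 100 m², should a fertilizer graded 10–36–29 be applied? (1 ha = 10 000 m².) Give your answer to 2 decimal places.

Product per hectare = 67.6 / 29% = 233.103 lb.
Convert to per 100 m²: 233.103 × 0.01 = 2.33103 lb.

2.33 lb of product per hundred sq m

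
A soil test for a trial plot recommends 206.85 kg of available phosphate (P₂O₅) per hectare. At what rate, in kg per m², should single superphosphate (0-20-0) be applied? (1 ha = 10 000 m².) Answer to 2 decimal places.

0.10 kg of product per sq m

Product per hectare = 206.85 / 20% = 1034.25 kg.
Convert to per m²: 1034.25 × 0.0001 = 0.103425 kg.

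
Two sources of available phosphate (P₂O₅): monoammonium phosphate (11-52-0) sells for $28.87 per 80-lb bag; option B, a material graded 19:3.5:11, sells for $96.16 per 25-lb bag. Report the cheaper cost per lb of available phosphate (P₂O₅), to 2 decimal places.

$0.69 per lb P₂O₅ (monoammonium phosphate)

monoammonium phosphate: P₂O₅ per bag = 80 × 52% = 41.6 lb; cost = 28.87 / 41.6 = $0.6940/lb P₂O₅.
option B: P₂O₅ per bag = 25 × 3.5% = 0.875 lb; cost = 96.16 / 0.875 = $109.8971/lb P₂O₅.
monoammonium phosphate is cheaper.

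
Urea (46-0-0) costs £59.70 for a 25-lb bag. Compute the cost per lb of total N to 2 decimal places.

£5.19 per lb N

N in bag = 25 × 46% = 11.5 lb.
Cost per lb N = £59.70 / 11.5 = £5.1913.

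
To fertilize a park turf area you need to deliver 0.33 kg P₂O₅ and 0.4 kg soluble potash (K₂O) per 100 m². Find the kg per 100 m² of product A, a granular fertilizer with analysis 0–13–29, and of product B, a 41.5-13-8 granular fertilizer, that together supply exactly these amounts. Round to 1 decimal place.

Per-100 m² balance (a = product A, b = product B):
P₂O₅: 0.13·a + 0.13·b = 0.33
K₂O: 0.29·a + 0.08·b = 0.4
From row1: a = (0.33 − 0.13·b) / 0.13.
Into row2: 0.29·(0.33 − 0.13·b)/0.13 + 0.08·b = 0.4 → b = 1.60073, a = 0.937729.

0.9 kg product A, 1.6 kg product B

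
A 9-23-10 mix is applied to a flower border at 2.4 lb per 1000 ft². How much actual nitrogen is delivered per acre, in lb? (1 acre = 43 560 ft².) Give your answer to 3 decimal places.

nitrogen per 1000 ft² = 2.4 × 9% = 0.216 lb.
Convert to per acre: 0.216 × 43.56 = 9.40896 lb.

9.409 lb N per acre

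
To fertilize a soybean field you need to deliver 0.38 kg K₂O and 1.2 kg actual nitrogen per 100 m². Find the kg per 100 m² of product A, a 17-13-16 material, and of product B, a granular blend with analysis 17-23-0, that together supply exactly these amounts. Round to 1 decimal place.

With a, b = kg per 100 m² of product A and product B:
K₂O: 0.16·a + 0·b = 0.38
N: 0.17·a + 0.17·b = 1.2
Eliminate a: (row1) − 0.16/0.17·(row2) → -0.16·b = -0.749412, so b = 4.68382.
Back-substitute: a = (0.38 − 0·4.68382) / 0.16 = 2.375.

2.4 kg product A, 4.7 kg product B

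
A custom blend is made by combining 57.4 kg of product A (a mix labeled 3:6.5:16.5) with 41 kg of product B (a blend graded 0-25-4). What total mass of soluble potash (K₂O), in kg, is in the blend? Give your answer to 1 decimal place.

K₂O mass = 16.5%×57.4 + 4%×41 = 11.111 kg.

11.1 kg K₂O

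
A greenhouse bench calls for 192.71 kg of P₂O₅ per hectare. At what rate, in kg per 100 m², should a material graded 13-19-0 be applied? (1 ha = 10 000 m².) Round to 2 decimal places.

Product per hectare = 192.71 / 19% = 1014.26 kg.
Convert to per 100 m²: 1014.26 × 0.01 = 10.1426 kg.

10.14 kg of product per hundred sq m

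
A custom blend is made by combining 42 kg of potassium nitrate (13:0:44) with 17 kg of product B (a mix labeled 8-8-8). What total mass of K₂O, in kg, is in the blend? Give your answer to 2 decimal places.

19.84 kg K₂O

K₂O mass = 44%×42 + 8%×17 = 19.84 kg.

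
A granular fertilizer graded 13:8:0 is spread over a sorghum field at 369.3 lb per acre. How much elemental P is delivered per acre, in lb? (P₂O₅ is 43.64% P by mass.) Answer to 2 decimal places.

P₂O₅ per acre = 369.3 × 8% = 29.544 lb.
Elemental P = 29.544 × 0.4364 = 12.893 lb per acre.

12.89 lb P per acre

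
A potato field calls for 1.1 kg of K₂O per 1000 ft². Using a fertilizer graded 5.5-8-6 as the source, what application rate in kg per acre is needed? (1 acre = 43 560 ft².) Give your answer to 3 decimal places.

Product per 1000 ft² = 1.1 / 6% = 18.3333 kg.
Convert to per acre: 18.3333 × 43.56 = 798.6 kg.

798.600 kg of product per acre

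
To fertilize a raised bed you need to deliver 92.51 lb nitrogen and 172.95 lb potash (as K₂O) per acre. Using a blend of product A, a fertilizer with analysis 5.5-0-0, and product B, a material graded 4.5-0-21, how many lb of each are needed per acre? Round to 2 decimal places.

1008.17 lb product A, 823.57 lb product B

With a, b = lb per acre of product A and product B:
N: 0.055·a + 0.045·b = 92.51
K₂O: 0·a + 0.21·b = 172.95
Solving simultaneously: a = 1008.169, b = 823.571.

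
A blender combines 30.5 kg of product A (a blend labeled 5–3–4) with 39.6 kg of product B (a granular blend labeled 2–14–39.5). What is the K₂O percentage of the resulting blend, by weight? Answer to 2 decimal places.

24.05% K₂O

Total mass = 30.5 + 39.6 = 70.1 kg.
K₂O mass = 4%×30.5 + 39.5%×39.6 = 16.862 kg.
% K₂O = 16.862 / 70.1 = 24.0542%.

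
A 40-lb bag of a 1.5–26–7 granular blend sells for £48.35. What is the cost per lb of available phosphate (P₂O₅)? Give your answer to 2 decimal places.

P₂O₅ in bag = 40 × 26% = 10.4 lb.
Cost per lb P₂O₅ = £48.35 / 10.4 = £4.6490.

£4.65 per lb P₂O₅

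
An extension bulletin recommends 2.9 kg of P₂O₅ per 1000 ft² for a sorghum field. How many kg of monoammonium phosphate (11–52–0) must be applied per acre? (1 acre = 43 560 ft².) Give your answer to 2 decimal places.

Product per 1000 ft² = 2.9 / 52% = 5.57692 kg.
Convert to per acre: 5.57692 × 43.56 = 242.931 kg.

242.93 kg of product per acre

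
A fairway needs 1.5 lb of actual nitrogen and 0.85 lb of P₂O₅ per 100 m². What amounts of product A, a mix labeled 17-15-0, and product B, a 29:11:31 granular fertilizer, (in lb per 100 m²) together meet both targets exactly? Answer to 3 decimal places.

With a, b = lb per 100 m² of product A and product B:
N: 0.17·a + 0.29·b = 1.5
P₂O₅: 0.15·a + 0.11·b = 0.85
From row1: a = (1.5 − 0.29·b) / 0.17.
Into row2: 0.15·(1.5 − 0.29·b)/0.17 + 0.11·b = 0.85 → b = 3.24597, a = 3.28629.

3.286 lb product A, 3.246 lb product B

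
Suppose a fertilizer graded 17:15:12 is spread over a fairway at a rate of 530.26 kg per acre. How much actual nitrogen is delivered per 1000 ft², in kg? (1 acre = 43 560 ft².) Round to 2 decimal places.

2.07 kg N per thousand sq ft

nitrogen per acre = 530.26 × 17% = 90.1442 kg.
Convert to per 1000 ft²: 90.1442 × 0.0229568 = 2.06943 kg.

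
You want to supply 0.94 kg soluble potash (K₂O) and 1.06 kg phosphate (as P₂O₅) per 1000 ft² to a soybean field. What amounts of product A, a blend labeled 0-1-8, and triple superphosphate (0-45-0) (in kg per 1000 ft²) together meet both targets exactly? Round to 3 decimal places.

11.750 kg product A, 2.094 kg triple superphosphate

Per-1000 ft² balance (a = product A, b = triple superphosphate):
K₂O: 0.08·a + 0·b = 0.94
P₂O₅: 0.01·a + 0.45·b = 1.06
From row1: a = (0.94 − 0·b) / 0.08.
Into row2: 0.01·(0.94 − 0·b)/0.08 + 0.45·b = 1.06 → b = 2.09444, a = 11.75.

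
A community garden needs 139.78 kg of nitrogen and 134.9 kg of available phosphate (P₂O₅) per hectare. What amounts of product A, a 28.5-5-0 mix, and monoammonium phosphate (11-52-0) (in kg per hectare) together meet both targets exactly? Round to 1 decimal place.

Let a = kg of product A, b = kg of monoammonium phosphate (per hectare).
N: 0.285·a + 0.11·b = 139.78
P₂O₅: 0.05·a + 0.52·b = 134.9
Solving simultaneously: a = 405.372, b = 220.445.

405.4 kg product A, 220.4 kg monoammonium phosphate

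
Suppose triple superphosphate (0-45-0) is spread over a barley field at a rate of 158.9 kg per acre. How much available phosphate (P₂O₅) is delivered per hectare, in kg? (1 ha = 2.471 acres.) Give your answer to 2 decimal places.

P₂O₅ per acre = 158.9 × 45% = 71.505 kg.
Convert to per hectare: 71.505 × 2.471 = 176.689 kg.

176.69 kg P₂O₅ per hectare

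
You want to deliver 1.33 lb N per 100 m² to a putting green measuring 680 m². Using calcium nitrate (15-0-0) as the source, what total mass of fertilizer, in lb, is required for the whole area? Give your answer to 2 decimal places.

60.29 lb

Product per 100 m² = 1.33 / 15% = 8.86667 lb.
Total product = 8.86667 × 680 / 100 = 60.2933 lb.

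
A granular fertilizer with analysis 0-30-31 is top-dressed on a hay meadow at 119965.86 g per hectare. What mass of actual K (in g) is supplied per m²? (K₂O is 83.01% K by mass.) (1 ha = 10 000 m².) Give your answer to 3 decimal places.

K₂O per hectare = 119965.86 × 31% = 37189.4 g.
Elemental K = 37189.4 × 0.8301 = 30870.9 g per hectare.
Convert to per m²: 30870.9 × 0.0001 = 3.08709 g.

3.087 g K per sq m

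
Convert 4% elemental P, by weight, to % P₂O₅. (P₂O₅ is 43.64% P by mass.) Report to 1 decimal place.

%P₂O₅ = 4 / 0.4364 = 9.1659%.

9.2% P₂O₅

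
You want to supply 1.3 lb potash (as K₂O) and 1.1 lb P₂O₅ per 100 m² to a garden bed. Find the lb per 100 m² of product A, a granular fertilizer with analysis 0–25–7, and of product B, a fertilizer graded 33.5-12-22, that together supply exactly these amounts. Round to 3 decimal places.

1.845 lb product A, 5.322 lb product B

Per-100 m² balance (a = product A, b = product B):
K₂O: 0.07·a + 0.22·b = 1.3
P₂O₅: 0.25·a + 0.12·b = 1.1
Eliminate b: (row1) − 0.22/0.12·(row2) → -0.388333·a = -0.716667, so a = 1.84549.
Then b = (1.1 − 0.25·1.84549) / 0.12 = 5.32189.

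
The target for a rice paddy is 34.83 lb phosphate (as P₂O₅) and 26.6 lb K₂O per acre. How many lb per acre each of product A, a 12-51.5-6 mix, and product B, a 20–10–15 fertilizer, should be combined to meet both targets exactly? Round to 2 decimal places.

35.99 lb product A, 162.94 lb product B

With a, b = lb per acre of product A and product B:
P₂O₅: 0.515·a + 0.1·b = 34.83
K₂O: 0.06·a + 0.15·b = 26.6
Solving simultaneously: a = 35.993, b = 162.936.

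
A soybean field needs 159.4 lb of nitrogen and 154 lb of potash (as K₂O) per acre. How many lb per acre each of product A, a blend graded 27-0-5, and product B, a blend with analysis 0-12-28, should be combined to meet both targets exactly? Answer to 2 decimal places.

With a, b = lb per acre of product A and product B:
N: 0.27·a + 0·b = 159.4
K₂O: 0.05·a + 0.28·b = 154
From row1: a = (159.4 − 0·b) / 0.27.
Into row2: 0.05·(159.4 − 0·b)/0.27 + 0.28·b = 154 → b = 444.577, a = 590.3704.

590.37 lb product A, 444.58 lb product B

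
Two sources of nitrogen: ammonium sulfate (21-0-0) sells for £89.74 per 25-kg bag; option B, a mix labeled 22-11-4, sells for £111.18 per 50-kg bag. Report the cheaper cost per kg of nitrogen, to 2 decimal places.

ammonium sulfate: N per bag = 25 × 21% = 5.25 kg; cost = 89.74 / 5.25 = £17.0933/kg N.
option B: N per bag = 50 × 22% = 11 kg; cost = 111.18 / 11 = £10.1073/kg N.
option B is cheaper.

£10.11 per kg N (option B)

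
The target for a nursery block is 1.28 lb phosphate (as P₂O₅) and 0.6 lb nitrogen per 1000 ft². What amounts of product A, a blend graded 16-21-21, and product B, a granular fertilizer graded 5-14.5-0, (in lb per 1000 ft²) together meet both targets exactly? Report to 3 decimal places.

1.811 lb product A, 6.205 lb product B

With a, b = lb per 1000 ft² of product A and product B:
P₂O₅: 0.21·a + 0.145·b = 1.28
N: 0.16·a + 0.05·b = 0.6
Solving simultaneously: a = 1.81102, b = 6.20472.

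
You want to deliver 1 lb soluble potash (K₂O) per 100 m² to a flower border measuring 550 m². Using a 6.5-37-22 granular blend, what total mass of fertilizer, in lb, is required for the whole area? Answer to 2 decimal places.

25.00 lb

Product per 100 m² = 1 / 22% = 4.54545 lb.
Total product = 4.54545 × 550 / 100 = 25 lb.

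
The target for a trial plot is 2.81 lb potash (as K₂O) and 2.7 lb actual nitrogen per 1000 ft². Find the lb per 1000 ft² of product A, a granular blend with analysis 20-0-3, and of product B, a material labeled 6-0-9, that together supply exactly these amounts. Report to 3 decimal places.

4.593 lb product A, 29.691 lb product B

With a, b = lb per 1000 ft² of product A and product B:
K₂O: 0.03·a + 0.09·b = 2.81
N: 0.2·a + 0.06·b = 2.7
From row1: a = (2.81 − 0.09·b) / 0.03.
Into row2: 0.2·(2.81 − 0.09·b)/0.03 + 0.06·b = 2.7 → b = 29.6914, a = 4.59259.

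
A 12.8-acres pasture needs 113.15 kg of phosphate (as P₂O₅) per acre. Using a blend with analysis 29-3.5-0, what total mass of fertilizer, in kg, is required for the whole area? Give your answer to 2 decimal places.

41380.57 kg

Product per acre = 113.15 / 3.5% = 3232.86 kg.
Total product = 3232.86 × 12.8 = 41380.571 kg.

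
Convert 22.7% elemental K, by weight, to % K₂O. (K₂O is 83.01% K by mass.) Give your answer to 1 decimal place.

27.3% K₂O

%K₂O = 22.7 / 0.8301 = 27.3461%.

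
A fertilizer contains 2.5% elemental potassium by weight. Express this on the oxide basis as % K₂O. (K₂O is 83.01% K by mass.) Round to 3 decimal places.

3.012% K₂O

%K₂O = 2.5 / 0.8301 = 3.01169%.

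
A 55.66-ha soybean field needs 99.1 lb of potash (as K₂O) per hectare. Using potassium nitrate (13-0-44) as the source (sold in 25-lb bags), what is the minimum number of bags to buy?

502 bags

Product per hectare = 99.1 / 44% = 225.227 lb.
Total product = 225.227 × 55.66 = 12536.1 lb.
Bags = ⌈12536.1 / 25⌉ = 502.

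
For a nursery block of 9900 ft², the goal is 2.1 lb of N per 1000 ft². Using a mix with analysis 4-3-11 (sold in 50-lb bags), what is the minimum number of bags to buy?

11 bags

Product per 1000 ft² = 2.1 / 4% = 52.5 lb.
Total product = 52.5 × 9900 / 1000 = 519.75 lb.
Bags = ⌈519.75 / 50⌉ = 11.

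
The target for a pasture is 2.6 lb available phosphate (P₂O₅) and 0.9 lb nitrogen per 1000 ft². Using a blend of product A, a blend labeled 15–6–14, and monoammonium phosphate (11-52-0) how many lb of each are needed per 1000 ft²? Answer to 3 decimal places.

With a, b = lb per 1000 ft² of product A and monoammonium phosphate:
P₂O₅: 0.06·a + 0.52·b = 2.6
N: 0.15·a + 0.11·b = 0.9
Eliminate a: (row1) − 0.06/0.15·(row2) → 0.476·b = 2.24, so b = 4.70588.
Back-substitute: a = (2.6 − 0.52·4.70588) / 0.06 = 2.54902.

2.549 lb product A, 4.706 lb monoammonium phosphate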